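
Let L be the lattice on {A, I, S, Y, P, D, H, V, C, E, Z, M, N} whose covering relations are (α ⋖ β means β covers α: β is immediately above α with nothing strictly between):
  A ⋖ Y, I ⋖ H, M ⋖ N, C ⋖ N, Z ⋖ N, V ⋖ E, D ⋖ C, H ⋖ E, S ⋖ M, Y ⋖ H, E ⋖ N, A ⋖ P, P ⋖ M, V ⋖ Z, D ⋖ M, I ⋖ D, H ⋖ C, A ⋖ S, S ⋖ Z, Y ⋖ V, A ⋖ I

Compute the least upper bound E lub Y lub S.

N

Common upper bounds of {E, Y, S}: N.
The least among these is N.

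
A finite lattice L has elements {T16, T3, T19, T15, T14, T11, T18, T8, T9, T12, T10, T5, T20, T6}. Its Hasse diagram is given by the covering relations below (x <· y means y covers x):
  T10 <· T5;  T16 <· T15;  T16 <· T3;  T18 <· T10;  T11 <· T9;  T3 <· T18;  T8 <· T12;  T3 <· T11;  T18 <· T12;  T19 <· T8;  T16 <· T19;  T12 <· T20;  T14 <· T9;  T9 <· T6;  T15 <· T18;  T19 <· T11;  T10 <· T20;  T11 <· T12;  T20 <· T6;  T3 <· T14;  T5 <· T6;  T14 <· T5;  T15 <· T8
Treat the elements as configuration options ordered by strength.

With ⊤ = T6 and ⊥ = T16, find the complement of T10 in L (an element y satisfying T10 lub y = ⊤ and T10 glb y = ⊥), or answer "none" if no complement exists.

none

For every candidate y, either T10 ∨ y ≠ T6 or T10 ∧ y ≠ T16; no complement exists.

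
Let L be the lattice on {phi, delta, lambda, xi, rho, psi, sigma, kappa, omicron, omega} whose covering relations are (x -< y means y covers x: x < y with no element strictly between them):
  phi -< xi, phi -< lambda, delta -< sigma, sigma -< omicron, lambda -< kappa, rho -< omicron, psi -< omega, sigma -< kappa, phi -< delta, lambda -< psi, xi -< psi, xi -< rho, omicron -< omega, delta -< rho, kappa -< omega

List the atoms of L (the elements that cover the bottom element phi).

delta, lambda, xi

The atoms are exactly the elements that cover phi: delta, lambda, xi.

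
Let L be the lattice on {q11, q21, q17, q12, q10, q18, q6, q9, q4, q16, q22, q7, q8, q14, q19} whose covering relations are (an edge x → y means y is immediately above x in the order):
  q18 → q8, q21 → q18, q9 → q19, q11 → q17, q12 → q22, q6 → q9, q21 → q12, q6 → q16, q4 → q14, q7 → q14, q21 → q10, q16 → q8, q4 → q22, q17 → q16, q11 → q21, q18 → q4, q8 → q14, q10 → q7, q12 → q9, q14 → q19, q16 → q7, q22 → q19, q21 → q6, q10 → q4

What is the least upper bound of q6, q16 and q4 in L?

Common upper bounds of {q6, q16, q4}: q14, q19.
The least among these is q14.

q14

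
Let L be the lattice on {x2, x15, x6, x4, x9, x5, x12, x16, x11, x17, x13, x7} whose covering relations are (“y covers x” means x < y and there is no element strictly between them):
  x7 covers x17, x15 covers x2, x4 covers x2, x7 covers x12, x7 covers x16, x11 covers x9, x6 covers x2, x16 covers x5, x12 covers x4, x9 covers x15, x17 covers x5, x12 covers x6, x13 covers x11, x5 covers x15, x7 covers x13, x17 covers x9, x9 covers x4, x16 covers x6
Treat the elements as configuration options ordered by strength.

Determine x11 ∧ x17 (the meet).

Common lower bounds of {x11, x17}: x15, x2, x4, x9.
The greatest among these is x9.

x9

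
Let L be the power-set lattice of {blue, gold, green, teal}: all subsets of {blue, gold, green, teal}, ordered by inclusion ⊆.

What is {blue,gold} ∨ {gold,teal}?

Under ⊆, join is union: {blue,gold} ∪ {gold,teal} = {blue,gold,teal}.

{blue,gold,teal}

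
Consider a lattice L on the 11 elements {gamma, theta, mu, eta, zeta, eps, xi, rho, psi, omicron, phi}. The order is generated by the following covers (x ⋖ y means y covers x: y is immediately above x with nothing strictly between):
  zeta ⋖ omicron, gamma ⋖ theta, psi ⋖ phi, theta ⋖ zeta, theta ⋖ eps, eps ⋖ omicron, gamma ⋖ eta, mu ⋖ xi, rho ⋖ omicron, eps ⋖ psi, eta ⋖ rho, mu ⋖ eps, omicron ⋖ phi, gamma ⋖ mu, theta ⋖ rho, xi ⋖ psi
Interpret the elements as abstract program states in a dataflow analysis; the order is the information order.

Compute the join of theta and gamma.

theta

Common upper bounds of {theta, gamma}: eps, omicron, phi, psi, rho, theta, zeta.
The least among these is theta.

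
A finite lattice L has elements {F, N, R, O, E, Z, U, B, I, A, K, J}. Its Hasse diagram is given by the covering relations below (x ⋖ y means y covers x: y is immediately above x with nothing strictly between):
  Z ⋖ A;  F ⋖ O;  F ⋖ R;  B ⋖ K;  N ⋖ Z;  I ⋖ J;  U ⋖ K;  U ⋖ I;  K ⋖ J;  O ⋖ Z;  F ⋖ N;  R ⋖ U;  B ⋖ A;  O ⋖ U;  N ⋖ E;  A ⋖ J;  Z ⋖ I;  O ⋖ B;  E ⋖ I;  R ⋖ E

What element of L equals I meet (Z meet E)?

Z ∧ E = N
I ∧ N = N

N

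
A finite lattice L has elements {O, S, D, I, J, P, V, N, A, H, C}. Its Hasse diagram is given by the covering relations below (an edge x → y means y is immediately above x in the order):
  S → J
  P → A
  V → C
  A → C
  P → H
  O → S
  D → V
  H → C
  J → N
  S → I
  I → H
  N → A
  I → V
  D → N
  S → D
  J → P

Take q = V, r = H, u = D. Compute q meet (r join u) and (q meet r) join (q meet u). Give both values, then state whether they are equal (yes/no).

r join u = C, so q meet (r join u) = V meet C = V.
q meet r = I and q meet u = D, so (q meet r) join (q meet u) = I join D = V.
Equal: yes.

V; V; yes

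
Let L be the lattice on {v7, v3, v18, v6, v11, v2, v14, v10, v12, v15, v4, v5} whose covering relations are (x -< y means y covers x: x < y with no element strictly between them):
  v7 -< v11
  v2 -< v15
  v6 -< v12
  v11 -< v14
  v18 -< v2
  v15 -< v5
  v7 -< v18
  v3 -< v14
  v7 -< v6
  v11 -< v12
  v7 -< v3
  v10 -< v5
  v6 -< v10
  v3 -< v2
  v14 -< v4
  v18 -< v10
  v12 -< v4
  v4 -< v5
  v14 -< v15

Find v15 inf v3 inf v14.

v3

Common lower bounds of {v15, v3, v14}: v3, v7.
The greatest among these is v3.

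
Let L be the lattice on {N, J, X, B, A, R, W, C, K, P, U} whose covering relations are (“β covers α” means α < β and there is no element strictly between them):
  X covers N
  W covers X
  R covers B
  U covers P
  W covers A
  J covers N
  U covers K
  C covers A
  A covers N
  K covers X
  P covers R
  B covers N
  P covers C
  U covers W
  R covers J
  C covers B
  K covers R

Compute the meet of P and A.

A

Common lower bounds of {P, A}: A, N.
The greatest among these is A.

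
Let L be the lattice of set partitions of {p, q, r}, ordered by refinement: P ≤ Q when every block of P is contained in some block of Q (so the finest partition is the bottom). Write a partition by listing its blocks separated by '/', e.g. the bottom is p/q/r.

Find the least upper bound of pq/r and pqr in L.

Common upper bounds of {pq/r, pqr}: pqr.
The least among these is pqr.

pqr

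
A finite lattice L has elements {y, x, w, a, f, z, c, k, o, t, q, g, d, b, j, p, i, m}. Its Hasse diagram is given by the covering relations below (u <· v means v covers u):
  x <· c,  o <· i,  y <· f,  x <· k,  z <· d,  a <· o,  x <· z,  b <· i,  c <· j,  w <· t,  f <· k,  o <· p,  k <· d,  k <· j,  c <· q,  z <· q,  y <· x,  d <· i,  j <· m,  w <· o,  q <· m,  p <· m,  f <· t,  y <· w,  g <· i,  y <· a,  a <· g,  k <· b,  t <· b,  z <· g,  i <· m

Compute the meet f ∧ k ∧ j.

f

Common lower bounds of {f, k, j}: f, y.
The greatest among these is f.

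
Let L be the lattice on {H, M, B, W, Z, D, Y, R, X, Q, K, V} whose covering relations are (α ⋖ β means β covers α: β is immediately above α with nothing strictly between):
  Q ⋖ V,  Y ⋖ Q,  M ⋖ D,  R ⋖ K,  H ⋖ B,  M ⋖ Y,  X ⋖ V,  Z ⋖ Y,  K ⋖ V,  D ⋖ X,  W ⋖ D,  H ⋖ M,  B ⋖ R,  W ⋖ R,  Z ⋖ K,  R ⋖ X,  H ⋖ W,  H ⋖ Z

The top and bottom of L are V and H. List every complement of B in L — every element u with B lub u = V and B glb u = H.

Q, Y

Need u with B ∨ u = V and B ∧ u = H.
Checking each element gives: Q, Y.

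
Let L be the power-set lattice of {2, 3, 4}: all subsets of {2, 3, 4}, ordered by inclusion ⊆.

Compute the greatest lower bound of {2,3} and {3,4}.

Under ⊆, meet is intersection: {2,3} ∩ {3,4} = {3}.

{3}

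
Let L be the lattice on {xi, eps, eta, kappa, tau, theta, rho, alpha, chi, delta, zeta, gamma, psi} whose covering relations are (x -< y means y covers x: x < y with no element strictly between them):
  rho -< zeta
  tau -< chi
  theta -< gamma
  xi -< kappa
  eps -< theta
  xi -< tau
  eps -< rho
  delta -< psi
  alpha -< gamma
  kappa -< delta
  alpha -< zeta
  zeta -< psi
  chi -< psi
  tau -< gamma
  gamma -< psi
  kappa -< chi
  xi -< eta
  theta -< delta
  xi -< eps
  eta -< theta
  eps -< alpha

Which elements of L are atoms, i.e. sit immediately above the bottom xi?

eps, eta, kappa, tau

The atoms are exactly the elements that cover xi: eps, eta, kappa, tau.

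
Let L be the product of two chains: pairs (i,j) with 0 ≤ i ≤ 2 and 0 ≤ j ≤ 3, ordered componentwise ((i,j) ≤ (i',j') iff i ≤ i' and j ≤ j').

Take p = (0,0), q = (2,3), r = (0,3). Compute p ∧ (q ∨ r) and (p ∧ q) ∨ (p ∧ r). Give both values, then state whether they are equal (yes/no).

(0,0); (0,0); yes

q ∨ r = (2,3), so p ∧ (q ∨ r) = (0,0) ∧ (2,3) = (0,0).
p ∧ q = (0,0) and p ∧ r = (0,0), so (p ∧ q) ∨ (p ∧ r) = (0,0) ∨ (0,0) = (0,0).
Equal: yes.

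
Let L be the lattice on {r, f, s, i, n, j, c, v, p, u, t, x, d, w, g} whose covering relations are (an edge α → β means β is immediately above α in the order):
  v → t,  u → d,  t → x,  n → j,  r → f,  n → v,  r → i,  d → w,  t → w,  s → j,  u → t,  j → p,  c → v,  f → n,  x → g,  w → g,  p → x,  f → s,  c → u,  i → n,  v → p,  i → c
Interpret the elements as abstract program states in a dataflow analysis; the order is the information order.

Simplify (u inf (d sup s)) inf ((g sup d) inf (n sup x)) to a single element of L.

d ∨ s = g
u ∧ g = u
g ∨ d = g
n ∨ x = x
g ∧ x = x
u ∧ x = u

u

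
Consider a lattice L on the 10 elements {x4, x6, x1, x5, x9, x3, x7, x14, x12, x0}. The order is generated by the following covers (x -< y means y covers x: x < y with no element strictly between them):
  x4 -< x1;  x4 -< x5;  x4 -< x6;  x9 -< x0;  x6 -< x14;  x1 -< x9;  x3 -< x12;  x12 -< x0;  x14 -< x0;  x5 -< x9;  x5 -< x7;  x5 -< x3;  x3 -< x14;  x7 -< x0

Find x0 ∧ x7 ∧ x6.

x4

Common lower bounds of {x0, x7, x6}: x4.
The greatest among these is x4.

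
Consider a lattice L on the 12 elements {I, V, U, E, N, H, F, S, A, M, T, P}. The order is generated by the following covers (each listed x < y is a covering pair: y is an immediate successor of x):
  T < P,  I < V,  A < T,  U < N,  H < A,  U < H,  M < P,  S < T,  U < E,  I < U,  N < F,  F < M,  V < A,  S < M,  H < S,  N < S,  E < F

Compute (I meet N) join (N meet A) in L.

I ∧ N = I
N ∧ A = U
I ∨ U = U

U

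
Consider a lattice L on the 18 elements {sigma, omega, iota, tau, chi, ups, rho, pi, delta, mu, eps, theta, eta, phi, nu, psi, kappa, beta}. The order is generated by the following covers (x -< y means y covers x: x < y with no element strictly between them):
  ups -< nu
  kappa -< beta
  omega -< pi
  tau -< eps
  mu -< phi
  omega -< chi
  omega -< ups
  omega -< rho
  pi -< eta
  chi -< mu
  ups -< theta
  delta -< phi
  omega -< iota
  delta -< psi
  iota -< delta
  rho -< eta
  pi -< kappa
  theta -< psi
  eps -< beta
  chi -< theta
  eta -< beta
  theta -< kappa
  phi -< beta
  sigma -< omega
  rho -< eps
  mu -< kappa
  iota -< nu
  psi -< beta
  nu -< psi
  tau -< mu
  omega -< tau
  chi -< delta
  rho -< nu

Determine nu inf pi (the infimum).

omega

Common lower bounds of {nu, pi}: omega, sigma.
The greatest among these is omega.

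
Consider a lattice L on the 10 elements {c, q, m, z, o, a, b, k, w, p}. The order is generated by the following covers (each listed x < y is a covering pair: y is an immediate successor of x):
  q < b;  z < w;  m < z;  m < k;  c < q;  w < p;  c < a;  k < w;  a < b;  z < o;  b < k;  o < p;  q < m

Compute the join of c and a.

a

Common upper bounds of {c, a}: a, b, k, p, w.
The least among these is a.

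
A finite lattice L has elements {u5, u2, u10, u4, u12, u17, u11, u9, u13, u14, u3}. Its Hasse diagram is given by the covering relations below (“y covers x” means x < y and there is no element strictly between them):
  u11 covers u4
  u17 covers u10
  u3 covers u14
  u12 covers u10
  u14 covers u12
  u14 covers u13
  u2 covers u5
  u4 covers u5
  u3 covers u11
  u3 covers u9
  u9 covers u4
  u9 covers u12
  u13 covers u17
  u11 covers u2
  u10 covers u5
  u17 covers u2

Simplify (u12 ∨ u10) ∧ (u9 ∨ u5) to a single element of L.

u12 ∨ u10 = u12
u9 ∨ u5 = u9
u12 ∧ u9 = u12

u12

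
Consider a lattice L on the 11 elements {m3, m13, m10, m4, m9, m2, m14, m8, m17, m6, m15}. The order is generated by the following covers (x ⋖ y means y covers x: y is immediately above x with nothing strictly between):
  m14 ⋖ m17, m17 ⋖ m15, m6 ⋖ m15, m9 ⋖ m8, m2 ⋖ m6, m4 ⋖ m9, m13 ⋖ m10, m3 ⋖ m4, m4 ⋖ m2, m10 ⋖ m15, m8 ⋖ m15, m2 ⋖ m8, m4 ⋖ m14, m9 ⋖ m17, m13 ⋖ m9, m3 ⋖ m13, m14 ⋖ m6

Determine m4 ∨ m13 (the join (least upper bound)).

Common upper bounds of {m4, m13}: m15, m17, m8, m9.
The least among these is m9.

m9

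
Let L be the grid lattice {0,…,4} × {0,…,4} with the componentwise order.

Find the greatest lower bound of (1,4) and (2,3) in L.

Common lower bounds of {(1,4), (2,3)}: (0,0), (0,1), (0,2), (0,3), (1,0), (1,1), (1,2), (1,3).
The greatest among these is (1,3).

(1,3)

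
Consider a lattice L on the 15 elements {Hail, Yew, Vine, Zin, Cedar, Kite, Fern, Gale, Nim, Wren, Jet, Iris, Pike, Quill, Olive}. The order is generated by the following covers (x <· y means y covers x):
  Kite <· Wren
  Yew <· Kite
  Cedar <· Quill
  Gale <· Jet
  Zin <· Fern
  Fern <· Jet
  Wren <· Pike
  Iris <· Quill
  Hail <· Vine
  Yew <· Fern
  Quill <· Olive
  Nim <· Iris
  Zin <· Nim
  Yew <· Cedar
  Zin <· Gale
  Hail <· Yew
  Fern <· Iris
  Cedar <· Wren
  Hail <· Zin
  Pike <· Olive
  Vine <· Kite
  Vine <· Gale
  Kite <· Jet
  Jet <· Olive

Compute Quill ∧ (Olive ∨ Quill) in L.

Olive ∨ Quill = Olive
Quill ∧ Olive = Quill

Quill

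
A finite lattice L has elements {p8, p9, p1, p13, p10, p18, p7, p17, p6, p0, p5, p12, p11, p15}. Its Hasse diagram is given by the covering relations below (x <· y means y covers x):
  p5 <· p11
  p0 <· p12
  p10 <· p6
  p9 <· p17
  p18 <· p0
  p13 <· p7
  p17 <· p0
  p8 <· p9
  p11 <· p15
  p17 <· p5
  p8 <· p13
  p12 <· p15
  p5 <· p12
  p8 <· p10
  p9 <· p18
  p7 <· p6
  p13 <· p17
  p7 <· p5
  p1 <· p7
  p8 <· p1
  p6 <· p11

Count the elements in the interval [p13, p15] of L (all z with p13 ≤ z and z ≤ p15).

The interval [p13, p15] = {p0, p11, p12, p13, p15, p17, p5, p6, p7}, which has 9 elements.

9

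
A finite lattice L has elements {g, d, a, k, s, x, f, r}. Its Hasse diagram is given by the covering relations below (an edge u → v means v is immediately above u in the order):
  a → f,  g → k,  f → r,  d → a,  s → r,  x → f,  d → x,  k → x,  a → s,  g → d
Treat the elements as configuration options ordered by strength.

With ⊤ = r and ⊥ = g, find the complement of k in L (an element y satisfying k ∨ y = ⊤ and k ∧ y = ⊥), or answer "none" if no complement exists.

Need y with k ∨ y = r and k ∧ y = g.
Checking each element gives: s.

s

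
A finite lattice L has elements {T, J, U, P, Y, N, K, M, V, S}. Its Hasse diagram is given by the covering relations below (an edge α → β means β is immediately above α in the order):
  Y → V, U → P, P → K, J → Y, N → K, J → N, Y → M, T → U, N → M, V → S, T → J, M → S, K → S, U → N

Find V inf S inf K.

Common lower bounds of {V, S, K}: J, T.
The greatest among these is J.

J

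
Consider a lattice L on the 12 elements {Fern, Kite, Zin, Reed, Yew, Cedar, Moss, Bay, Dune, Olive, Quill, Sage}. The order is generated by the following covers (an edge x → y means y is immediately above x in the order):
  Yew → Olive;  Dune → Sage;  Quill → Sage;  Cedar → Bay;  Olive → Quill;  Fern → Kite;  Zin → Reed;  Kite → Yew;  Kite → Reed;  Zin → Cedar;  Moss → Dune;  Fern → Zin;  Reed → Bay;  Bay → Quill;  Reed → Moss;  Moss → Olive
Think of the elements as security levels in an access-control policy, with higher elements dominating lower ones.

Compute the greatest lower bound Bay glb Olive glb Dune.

Reed

Common lower bounds of {Bay, Olive, Dune}: Fern, Kite, Reed, Zin.
The greatest among these is Reed.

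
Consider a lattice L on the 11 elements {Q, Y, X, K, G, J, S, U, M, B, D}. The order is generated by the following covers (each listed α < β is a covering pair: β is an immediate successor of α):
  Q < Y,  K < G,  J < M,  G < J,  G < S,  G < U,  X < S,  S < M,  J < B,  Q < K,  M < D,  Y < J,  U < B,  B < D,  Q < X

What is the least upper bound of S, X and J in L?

Common upper bounds of {S, X, J}: D, M.
The least among these is M.

M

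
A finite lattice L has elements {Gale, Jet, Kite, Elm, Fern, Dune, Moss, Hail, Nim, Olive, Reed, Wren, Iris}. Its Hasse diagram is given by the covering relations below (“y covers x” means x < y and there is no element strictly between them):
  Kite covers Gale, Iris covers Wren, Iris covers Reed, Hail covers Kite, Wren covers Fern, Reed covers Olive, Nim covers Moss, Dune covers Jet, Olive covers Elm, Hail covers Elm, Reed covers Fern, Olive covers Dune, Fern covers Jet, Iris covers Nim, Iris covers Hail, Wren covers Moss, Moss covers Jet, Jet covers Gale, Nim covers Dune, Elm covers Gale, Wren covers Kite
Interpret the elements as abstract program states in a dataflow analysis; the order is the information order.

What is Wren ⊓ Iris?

Wren

Common lower bounds of {Wren, Iris}: Fern, Gale, Jet, Kite, Moss, Wren.
The greatest among these is Wren.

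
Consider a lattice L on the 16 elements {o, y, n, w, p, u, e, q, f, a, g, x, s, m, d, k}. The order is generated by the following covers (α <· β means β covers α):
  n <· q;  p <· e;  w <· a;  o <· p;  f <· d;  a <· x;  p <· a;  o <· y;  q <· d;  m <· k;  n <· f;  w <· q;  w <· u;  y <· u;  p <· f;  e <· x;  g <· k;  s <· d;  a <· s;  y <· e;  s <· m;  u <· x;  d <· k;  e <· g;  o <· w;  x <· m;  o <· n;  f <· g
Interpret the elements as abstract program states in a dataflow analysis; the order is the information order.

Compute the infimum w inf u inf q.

w

Common lower bounds of {w, u, q}: o, w.
The greatest among these is w.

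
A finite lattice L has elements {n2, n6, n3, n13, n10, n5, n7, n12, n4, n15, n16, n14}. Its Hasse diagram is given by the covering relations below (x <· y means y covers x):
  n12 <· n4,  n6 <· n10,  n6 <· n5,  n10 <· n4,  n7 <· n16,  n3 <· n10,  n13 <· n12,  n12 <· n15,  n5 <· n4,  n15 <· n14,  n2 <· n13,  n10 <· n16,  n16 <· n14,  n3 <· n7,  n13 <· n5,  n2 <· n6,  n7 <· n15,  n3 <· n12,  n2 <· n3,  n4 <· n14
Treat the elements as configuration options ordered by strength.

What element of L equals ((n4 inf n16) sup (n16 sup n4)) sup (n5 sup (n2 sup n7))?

n4 ∧ n16 = n10
n16 ∨ n4 = n14
n10 ∨ n14 = n14
n2 ∨ n7 = n7
n5 ∨ n7 = n14
n14 ∨ n14 = n14

n14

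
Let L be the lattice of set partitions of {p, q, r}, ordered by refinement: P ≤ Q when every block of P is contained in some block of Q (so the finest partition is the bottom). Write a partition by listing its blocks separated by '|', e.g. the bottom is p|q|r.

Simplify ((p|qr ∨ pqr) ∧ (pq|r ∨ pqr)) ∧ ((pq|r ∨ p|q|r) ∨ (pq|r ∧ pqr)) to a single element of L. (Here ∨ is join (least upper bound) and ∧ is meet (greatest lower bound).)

pq|r

p|qr ∨ pqr = pqr
pq|r ∨ pqr = pqr
pqr ∧ pqr = pqr
pq|r ∨ p|q|r = pq|r
pq|r ∧ pqr = pq|r
pq|r ∨ pq|r = pq|r
pqr ∧ pq|r = pq|r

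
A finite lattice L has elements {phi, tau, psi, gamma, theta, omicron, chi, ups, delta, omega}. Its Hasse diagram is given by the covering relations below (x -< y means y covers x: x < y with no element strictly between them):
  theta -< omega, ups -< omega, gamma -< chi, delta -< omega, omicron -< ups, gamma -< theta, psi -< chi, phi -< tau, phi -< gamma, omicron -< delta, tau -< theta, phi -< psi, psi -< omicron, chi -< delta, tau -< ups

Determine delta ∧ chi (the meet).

Common lower bounds of {delta, chi}: chi, gamma, phi, psi.
The greatest among these is chi.

chi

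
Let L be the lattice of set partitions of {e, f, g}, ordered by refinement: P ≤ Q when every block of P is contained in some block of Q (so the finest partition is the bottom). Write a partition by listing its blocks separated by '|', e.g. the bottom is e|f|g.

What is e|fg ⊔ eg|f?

efg

The join of e|fg and eg|f merges any blocks that overlap across the partitions, giving efg.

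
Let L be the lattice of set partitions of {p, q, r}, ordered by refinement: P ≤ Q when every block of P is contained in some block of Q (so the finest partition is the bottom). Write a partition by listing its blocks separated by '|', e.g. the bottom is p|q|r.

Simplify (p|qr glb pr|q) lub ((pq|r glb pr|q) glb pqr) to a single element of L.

p|qr ∧ pr|q = p|q|r
pq|r ∧ pr|q = p|q|r
p|q|r ∧ pqr = p|q|r
p|q|r ∨ p|q|r = p|q|r

p|q|r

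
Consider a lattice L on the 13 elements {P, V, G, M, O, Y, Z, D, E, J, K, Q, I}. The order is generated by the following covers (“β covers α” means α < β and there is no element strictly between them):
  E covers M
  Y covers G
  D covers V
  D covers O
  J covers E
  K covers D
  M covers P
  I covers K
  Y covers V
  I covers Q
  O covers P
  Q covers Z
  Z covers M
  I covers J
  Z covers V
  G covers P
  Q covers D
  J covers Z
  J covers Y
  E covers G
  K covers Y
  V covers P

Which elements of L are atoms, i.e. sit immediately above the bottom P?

G, M, O, V

The atoms are exactly the elements that cover P: G, M, O, V.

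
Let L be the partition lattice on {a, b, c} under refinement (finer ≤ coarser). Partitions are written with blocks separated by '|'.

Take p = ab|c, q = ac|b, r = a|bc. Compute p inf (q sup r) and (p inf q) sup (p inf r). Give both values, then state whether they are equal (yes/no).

q sup r = abc, so p inf (q sup r) = ab|c inf abc = ab|c.
p inf q = a|b|c and p inf r = a|b|c, so (p inf q) sup (p inf r) = a|b|c sup a|b|c = a|b|c.
Equal: no.

ab|c; a|b|c; no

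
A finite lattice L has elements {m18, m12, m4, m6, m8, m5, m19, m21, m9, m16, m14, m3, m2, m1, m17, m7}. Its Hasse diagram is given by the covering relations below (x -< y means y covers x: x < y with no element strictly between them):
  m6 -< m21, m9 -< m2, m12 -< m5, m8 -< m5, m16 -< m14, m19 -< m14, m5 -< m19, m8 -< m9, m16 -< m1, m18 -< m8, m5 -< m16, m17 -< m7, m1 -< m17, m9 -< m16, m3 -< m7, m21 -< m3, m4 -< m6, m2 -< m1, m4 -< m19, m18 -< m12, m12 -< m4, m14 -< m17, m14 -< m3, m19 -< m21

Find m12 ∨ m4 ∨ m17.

m17

Common upper bounds of {m12, m4, m17}: m17, m7.
The least among these is m17.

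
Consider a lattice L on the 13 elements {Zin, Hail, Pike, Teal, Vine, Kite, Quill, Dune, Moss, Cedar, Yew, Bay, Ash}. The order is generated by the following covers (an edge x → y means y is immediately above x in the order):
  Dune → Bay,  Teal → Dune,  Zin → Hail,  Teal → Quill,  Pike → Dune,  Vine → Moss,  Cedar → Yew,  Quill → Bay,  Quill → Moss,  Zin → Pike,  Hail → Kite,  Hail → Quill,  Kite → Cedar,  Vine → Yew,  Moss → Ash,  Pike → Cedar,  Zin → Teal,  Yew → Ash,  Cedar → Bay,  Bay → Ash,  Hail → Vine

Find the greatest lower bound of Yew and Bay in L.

Common lower bounds of {Yew, Bay}: Cedar, Hail, Kite, Pike, Zin.
The greatest among these is Cedar.

Cedar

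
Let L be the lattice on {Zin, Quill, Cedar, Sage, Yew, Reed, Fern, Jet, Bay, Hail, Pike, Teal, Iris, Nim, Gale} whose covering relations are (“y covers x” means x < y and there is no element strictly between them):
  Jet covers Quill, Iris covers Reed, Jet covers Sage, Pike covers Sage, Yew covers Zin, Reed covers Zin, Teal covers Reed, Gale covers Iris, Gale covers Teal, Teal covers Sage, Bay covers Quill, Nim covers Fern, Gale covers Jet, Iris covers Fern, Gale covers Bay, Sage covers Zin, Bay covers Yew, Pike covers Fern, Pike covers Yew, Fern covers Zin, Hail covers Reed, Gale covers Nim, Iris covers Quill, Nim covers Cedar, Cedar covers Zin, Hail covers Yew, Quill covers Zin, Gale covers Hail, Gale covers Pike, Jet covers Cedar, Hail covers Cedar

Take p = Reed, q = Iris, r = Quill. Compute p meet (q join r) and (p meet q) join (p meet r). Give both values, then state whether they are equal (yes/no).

Reed; Reed; yes

q join r = Iris, so p meet (q join r) = Reed meet Iris = Reed.
p meet q = Reed and p meet r = Zin, so (p meet q) join (p meet r) = Reed join Zin = Reed.
Equal: yes.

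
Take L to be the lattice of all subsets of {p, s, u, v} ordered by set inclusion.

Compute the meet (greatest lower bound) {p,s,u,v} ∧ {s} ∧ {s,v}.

Under ⊆, meet is intersection: {p,s,u,v} ∩ {s} ∩ {s,v} = {s}.

{s}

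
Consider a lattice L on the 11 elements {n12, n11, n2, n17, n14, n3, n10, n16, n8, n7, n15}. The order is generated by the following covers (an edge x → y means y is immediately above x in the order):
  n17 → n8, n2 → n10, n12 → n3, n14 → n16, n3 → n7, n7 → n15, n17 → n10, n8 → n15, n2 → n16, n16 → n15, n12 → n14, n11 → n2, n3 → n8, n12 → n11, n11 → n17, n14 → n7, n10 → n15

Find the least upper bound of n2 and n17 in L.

n10

Common upper bounds of {n2, n17}: n10, n15.
The least among these is n10.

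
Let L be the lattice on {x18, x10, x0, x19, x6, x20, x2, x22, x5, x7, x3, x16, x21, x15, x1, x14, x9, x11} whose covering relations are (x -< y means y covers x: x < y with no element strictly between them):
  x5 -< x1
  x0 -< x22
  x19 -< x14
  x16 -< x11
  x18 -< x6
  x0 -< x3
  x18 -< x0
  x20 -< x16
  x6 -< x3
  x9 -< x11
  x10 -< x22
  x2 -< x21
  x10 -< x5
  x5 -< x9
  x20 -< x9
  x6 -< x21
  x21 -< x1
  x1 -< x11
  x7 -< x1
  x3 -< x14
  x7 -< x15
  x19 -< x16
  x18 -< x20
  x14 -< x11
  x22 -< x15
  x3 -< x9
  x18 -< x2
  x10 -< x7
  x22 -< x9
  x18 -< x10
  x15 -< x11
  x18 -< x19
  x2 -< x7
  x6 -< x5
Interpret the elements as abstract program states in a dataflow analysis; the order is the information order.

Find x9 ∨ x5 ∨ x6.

Common upper bounds of {x9, x5, x6}: x11, x9.
The least among these is x9.

x9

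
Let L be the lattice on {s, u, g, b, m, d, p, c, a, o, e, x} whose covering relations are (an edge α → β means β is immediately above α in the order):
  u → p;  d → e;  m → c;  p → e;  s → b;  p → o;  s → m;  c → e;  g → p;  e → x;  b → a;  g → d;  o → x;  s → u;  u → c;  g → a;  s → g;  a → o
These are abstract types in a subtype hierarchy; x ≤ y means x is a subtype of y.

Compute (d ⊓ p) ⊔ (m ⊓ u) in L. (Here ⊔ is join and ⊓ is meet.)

d ∧ p = g
m ∧ u = s
g ∨ s = g

g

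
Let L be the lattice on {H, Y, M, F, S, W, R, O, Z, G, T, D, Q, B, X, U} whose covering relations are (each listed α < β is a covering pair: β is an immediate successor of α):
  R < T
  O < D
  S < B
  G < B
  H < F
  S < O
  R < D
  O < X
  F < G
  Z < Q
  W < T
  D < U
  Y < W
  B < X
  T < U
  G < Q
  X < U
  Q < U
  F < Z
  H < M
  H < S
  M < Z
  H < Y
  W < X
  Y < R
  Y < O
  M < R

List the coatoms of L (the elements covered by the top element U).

D, Q, T, X

The coatoms are exactly the elements covered by U: D, Q, T, X.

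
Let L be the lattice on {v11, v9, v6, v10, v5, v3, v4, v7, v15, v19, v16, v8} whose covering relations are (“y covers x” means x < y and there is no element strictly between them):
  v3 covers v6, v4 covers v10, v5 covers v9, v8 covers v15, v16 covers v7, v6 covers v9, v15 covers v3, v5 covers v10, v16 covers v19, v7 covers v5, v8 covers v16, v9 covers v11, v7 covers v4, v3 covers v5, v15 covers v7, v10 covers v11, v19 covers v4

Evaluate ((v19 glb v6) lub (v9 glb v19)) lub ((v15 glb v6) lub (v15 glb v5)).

v19 ∧ v6 = v11
v9 ∧ v19 = v11
v11 ∨ v11 = v11
v15 ∧ v6 = v6
v15 ∧ v5 = v5
v6 ∨ v5 = v3
v11 ∨ v3 = v3

v3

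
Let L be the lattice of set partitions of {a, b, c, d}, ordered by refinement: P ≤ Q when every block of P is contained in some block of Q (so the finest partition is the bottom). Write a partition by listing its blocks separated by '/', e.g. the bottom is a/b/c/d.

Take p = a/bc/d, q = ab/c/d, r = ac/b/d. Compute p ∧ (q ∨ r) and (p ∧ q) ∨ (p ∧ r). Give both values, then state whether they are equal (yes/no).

q ∨ r = abc/d, so p ∧ (q ∨ r) = a/bc/d ∧ abc/d = a/bc/d.
p ∧ q = a/b/c/d and p ∧ r = a/b/c/d, so (p ∧ q) ∨ (p ∧ r) = a/b/c/d ∨ a/b/c/d = a/b/c/d.
Equal: no.

a/bc/d; a/b/c/d; no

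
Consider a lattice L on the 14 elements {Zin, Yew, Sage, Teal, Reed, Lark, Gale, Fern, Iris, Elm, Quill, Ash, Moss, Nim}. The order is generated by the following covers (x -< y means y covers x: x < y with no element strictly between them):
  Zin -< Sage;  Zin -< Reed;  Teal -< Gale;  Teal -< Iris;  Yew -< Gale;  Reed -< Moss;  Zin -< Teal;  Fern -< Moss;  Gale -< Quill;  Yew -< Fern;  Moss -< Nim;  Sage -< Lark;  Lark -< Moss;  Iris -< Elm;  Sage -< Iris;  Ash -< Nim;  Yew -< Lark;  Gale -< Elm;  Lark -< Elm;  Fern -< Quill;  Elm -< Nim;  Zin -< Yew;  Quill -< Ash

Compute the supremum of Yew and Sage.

Common upper bounds of {Yew, Sage}: Elm, Lark, Moss, Nim.
The least among these is Lark.

Lark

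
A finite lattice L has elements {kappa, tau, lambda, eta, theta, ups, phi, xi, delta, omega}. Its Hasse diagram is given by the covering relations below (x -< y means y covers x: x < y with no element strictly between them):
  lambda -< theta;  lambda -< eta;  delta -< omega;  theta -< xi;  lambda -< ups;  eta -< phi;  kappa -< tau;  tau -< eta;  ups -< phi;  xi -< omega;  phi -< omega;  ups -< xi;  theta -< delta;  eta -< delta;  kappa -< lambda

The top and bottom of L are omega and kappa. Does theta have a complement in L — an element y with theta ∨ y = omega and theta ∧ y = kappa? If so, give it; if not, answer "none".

none

For every candidate y, either theta ∨ y ≠ omega or theta ∧ y ≠ kappa; no complement exists.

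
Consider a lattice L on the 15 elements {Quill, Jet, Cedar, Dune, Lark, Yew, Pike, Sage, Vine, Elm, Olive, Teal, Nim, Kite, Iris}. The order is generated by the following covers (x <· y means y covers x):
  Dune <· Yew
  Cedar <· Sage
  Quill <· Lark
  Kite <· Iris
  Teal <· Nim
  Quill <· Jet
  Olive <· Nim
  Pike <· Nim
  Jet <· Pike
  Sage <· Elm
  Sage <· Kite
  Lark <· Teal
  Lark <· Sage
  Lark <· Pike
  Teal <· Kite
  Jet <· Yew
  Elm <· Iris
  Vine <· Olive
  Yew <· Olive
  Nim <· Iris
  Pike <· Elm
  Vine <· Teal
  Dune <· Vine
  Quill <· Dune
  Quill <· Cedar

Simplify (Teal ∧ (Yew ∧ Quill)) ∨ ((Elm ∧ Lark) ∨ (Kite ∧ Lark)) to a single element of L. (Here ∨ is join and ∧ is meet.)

Lark

Yew ∧ Quill = Quill
Teal ∧ Quill = Quill
Elm ∧ Lark = Lark
Kite ∧ Lark = Lark
Lark ∨ Lark = Lark
Quill ∨ Lark = Lark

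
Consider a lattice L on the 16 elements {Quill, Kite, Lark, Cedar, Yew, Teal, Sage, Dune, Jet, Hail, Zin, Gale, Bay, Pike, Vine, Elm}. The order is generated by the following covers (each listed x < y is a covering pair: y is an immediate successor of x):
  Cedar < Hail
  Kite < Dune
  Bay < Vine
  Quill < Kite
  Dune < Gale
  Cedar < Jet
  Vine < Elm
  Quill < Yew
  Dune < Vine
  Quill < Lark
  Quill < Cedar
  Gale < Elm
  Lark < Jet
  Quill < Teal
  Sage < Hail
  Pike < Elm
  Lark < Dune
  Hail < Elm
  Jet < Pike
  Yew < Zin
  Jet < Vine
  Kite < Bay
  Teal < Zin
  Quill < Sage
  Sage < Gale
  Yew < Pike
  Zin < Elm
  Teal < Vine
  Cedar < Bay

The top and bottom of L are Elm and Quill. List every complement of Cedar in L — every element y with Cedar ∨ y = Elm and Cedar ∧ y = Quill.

Need y with Cedar ∨ y = Elm and Cedar ∧ y = Quill.
Checking each element gives: Gale, Zin.

Gale, Zin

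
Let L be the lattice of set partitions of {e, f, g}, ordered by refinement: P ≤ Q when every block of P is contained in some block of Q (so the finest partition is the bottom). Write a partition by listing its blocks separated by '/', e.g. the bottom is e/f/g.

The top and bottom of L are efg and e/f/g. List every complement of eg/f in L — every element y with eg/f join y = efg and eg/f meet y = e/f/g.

e/fg, ef/g

Need y with eg/f ∨ y = efg and eg/f ∧ y = e/f/g.
Checking each element gives: e/fg, ef/g.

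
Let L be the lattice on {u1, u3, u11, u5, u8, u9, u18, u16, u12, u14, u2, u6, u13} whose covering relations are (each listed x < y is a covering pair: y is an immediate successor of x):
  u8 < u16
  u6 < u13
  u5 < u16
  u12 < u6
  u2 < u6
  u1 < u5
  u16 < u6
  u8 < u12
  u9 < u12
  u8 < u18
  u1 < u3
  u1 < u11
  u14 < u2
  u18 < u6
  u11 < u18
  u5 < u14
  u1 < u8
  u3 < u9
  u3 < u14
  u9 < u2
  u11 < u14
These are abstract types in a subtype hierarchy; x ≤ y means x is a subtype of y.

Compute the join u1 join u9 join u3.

u9

Common upper bounds of {u1, u9, u3}: u12, u13, u2, u6, u9.
The least among these is u9.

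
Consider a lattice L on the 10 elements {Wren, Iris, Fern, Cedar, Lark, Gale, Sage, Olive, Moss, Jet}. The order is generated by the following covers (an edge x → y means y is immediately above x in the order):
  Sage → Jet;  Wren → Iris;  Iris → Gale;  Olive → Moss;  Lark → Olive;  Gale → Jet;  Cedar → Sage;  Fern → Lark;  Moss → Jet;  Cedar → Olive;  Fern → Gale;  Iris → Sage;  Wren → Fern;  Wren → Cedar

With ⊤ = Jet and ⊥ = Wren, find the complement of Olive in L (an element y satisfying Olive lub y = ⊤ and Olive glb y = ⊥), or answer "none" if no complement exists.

Iris

Need y with Olive ∨ y = Jet and Olive ∧ y = Wren.
Checking each element gives: Iris.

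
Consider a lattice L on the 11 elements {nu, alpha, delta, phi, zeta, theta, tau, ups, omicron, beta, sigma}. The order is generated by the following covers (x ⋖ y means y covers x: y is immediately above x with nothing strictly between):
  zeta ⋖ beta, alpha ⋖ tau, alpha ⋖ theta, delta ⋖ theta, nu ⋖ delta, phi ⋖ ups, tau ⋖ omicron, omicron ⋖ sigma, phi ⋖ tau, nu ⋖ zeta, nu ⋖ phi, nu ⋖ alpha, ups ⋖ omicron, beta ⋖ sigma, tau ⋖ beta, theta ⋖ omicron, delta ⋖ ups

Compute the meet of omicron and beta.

tau

Common lower bounds of {omicron, beta}: alpha, nu, phi, tau.
The greatest among these is tau.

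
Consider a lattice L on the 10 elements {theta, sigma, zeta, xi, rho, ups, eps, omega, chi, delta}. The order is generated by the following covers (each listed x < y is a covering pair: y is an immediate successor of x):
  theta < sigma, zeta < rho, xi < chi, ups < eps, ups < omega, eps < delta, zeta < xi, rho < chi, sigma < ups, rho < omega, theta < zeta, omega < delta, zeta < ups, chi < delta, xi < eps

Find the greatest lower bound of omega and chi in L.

rho

Common lower bounds of {omega, chi}: rho, theta, zeta.
The greatest among these is rho.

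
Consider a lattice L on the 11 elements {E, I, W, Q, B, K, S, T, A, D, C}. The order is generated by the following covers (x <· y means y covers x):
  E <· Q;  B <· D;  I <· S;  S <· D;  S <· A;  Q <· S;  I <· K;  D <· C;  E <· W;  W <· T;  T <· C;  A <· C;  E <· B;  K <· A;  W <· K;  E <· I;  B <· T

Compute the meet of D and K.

I

Common lower bounds of {D, K}: E, I.
The greatest among these is I.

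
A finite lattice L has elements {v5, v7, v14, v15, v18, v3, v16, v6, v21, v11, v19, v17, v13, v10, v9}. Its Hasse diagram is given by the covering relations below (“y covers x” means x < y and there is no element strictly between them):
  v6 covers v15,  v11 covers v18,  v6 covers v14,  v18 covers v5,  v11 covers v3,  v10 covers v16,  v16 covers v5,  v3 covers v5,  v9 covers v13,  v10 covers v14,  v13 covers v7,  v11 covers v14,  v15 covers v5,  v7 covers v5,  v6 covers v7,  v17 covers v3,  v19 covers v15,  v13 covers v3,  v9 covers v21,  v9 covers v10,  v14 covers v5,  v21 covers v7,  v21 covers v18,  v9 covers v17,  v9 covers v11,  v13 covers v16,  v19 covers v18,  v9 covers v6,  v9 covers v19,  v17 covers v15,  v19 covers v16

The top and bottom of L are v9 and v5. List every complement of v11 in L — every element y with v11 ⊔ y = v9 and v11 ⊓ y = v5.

v15, v16, v7

Need y with v11 ∨ y = v9 and v11 ∧ y = v5.
Checking each element gives: v15, v16, v7.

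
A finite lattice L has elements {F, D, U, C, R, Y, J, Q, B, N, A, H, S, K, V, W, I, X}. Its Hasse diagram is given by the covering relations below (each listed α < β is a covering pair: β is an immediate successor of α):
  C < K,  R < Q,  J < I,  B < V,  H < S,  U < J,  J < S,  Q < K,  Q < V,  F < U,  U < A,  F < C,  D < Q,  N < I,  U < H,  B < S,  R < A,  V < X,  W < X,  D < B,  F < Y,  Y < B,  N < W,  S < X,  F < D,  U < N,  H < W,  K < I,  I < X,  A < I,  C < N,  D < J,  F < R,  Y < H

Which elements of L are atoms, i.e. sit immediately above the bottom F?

The atoms are exactly the elements that cover F: C, D, R, U, Y.

C, D, R, U, Y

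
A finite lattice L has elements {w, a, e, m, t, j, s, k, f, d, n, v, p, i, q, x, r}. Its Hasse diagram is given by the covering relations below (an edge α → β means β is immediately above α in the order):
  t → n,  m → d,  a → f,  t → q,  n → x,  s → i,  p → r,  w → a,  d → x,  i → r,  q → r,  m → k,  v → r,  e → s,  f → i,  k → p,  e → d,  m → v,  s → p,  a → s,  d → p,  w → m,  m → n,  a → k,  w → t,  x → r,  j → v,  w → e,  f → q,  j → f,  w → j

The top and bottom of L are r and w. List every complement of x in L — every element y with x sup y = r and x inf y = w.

Need y with x ∨ y = r and x ∧ y = w.
Checking each element gives: a, f, j.

a, f, j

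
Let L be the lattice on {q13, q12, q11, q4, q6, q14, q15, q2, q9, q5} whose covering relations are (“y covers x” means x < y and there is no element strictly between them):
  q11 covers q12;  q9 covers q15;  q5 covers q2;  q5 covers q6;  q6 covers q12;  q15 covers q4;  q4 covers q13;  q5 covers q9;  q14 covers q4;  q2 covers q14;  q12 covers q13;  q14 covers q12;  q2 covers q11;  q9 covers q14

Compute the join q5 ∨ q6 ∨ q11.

Common upper bounds of {q5, q6, q11}: q5.
The least among these is q5.

q5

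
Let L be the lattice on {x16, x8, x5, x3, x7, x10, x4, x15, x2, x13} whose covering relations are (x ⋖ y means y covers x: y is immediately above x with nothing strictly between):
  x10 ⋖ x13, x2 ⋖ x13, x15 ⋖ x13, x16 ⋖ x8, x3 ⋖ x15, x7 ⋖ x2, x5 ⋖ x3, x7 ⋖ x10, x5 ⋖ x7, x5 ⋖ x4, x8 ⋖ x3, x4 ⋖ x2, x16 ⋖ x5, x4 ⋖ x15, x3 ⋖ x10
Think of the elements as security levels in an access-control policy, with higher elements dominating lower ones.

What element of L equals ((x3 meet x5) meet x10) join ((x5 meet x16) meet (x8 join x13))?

x3 ∧ x5 = x5
x5 ∧ x10 = x5
x5 ∧ x16 = x16
x8 ∨ x13 = x13
x16 ∧ x13 = x16
x5 ∨ x16 = x5

x5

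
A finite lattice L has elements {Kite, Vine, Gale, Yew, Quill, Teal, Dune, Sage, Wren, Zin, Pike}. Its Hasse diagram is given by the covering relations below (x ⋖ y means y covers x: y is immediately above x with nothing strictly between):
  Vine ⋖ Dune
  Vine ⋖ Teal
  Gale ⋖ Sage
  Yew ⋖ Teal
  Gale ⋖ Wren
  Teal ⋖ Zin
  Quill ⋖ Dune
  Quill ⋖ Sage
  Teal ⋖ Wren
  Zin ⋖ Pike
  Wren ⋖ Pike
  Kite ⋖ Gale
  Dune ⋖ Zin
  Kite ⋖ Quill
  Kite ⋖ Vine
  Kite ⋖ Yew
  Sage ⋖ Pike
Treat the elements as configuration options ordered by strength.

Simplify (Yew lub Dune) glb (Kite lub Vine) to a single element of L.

Vine

Yew ∨ Dune = Zin
Kite ∨ Vine = Vine
Zin ∧ Vine = Vine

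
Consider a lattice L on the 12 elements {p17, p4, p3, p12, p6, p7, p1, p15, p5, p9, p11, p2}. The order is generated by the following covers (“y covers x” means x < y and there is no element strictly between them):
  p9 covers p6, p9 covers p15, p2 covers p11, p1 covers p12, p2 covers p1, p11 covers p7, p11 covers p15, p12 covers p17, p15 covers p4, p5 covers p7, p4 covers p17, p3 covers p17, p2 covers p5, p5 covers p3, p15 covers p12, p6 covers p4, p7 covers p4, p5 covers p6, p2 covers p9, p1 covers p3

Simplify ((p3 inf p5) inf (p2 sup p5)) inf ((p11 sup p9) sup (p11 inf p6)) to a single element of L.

p3

p3 ∧ p5 = p3
p2 ∨ p5 = p2
p3 ∧ p2 = p3
p11 ∨ p9 = p2
p11 ∧ p6 = p4
p2 ∨ p4 = p2
p3 ∧ p2 = p3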